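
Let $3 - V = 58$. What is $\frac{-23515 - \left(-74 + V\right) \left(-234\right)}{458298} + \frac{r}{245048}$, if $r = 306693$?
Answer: $\frac{63698732933}{56152504152} \approx 1.1344$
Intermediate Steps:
$V = -55$ ($V = 3 - 58 = -55$)
$\frac{-23515 - \left(-74 + V\right) \left(-234\right)}{458298} + \frac{r}{245048} = \frac{-23515 - \left(-74 - 55\right) \left(-234\right)}{458298} + \frac{306693}{245048} = \left(-23515 - \left(-129\right) \left(-234\right)\right) \frac{1}{458298} + 306693 \cdot \frac{1}{245048} = \left(-23515 - 30186\right) \frac{1}{458298} + \frac{306693}{245048} = \left(-53701\right) \frac{1}{458298} + \frac{306693}{245048} = - \frac{53701}{458298} + \frac{306693}{245048} = \frac{63698732933}{56152504152}$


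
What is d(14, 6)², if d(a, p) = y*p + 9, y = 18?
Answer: 13689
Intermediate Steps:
d(a, p) = 9 + 18*p (d(a, p) = 18*p + 9 = 9 + 18*p)
d(14, 6)² = (9 + 18*6)² = (9 + 108)² = 117² = 13689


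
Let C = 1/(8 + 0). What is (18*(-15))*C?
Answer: -135/4 ≈ -33.750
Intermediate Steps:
C = ⅛ (C = 1/8 = ⅛ ≈ 0.12500)
(18*(-15))*C = (18*(-15))*(⅛) = -270*⅛ = -135/4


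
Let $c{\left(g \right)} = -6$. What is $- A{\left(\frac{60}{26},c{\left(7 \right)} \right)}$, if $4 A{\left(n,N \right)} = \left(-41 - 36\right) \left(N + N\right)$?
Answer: $-231$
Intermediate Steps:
$A{\left(n,N \right)} = - \frac{77 N}{2}$ ($A{\left(n,N \right)} = \frac{\left(-41 - 36\right) \left(N + N\right)}{4} = \frac{\left(-77\right) 2 N}{4} = \frac{\left(-154\right) N}{4} = - \frac{77 N}{2}$)
$- A{\left(\frac{60}{26},c{\left(7 \right)} \right)} = - \frac{\left(-77\right) \left(-6\right)}{2} = \left(-1\right) 231 = -231$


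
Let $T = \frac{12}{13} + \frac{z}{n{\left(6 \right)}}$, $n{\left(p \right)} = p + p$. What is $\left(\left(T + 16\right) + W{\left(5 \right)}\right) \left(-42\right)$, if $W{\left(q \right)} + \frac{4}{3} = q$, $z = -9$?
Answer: $- \frac{21665}{26} \approx -833.27$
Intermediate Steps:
$W{\left(q \right)} = - \frac{4}{3} + q$
$n{\left(p \right)} = 2 p$
$T = \frac{9}{52}$ ($T = \frac{12}{13} - \frac{9}{2 \cdot 6} = 12 \cdot \frac{1}{13} - \frac{9}{12} = \frac{12}{13} - \frac{3}{4} = \frac{9}{52} \approx 0.17308$)
$\left(\left(T + 16\right) + W{\left(5 \right)}\right) \left(-42\right) = \left(\left(\frac{9}{52} + 16\right) + \left(- \frac{4}{3} + 5\right)\right) \left(-42\right) = \left(\frac{841}{52} + \frac{11}{3}\right) \left(-42\right) = \frac{3095}{156} \left(-42\right) = - \frac{21665}{26}$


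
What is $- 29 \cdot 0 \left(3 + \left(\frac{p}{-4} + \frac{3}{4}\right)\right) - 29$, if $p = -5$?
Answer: $-29$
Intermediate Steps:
$- 29 \cdot 0 \left(3 + \left(\frac{p}{-4} + \frac{3}{4}\right)\right) - 29 = - 29 \cdot 0 \left(3 + \left(- \frac{5}{-4} + \frac{3}{4}\right)\right) - 29 = - 29 \cdot 0 \left(3 + \left(\left(-5\right) \left(- \frac{1}{4}\right) + 3 \cdot \frac{1}{4}\right)\right) - 29 = - 29 \cdot 0 \left(3 + \left(\frac{5}{4} + \frac{3}{4}\right)\right) - 29 = - 29 \cdot 0 \left(3 + 2\right) - 29 = - 29 \cdot 0 \cdot 5 - 29 = \left(-29\right) 0 - 29 = 0 - 29 = -29$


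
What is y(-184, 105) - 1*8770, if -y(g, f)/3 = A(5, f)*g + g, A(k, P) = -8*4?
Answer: -25882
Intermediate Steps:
A(k, P) = -32
y(g, f) = 93*g (y(g, f) = -3*(-32*g + g) = -(-93)*g = 93*g)
y(-184, 105) - 1*8770 = 93*(-184) - 1*8770 = -17112 - 8770 = -25882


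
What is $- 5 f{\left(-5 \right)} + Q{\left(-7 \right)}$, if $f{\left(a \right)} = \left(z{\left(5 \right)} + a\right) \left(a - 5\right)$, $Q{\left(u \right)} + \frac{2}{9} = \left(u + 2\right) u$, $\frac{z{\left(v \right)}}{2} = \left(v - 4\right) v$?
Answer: $\frac{2563}{9} \approx 284.78$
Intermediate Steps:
$z{\left(v \right)} = 2 v \left(-4 + v\right)$ ($z{\left(v \right)} = 2 \left(v - 4\right) v = 2 \left(-4 + v\right) v = 2 v \left(-4 + v\right)$)
$Q{\left(u \right)} = - \frac{2}{9} + u \left(2 + u\right)$ ($Q{\left(u \right)} = - \frac{2}{9} + \left(u + 2\right) u = - \frac{2}{9} + \left(2 + u\right) u = - \frac{2}{9} + u \left(2 + u\right)$)
$f{\left(a \right)} = \left(-5 + a\right) \left(10 + a\right)$ ($f{\left(a \right)} = \left(2 \cdot 5 \left(-4 + 5\right) + a\right) \left(a - 5\right) = \left(2 \cdot 5 \cdot 1 + a\right) \left(-5 + a\right) = \left(10 + a\right) \left(-5 + a\right) = \left(-5 + a\right) \left(10 + a\right)$)
$- 5 f{\left(-5 \right)} + Q{\left(-7 \right)} = - 5 \left(-50 + \left(-5\right)^{2} + 5 \left(-5\right)\right) + \left(- \frac{2}{9} + \left(-7\right)^{2} + 2 \left(-7\right)\right) = - 5 \left(-50 + 25 - 25\right) - - \frac{313}{9} = \left(-5\right) \left(-50\right) + \frac{313}{9} = 250 + \frac{313}{9} = \frac{2563}{9}$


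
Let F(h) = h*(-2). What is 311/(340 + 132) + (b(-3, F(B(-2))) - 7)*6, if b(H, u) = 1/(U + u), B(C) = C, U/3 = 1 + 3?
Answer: -2417/59 ≈ -40.966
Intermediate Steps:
U = 12 (U = 3*(1 + 3) = 3*4 = 12)
F(h) = -2*h
b(H, u) = 1/(12 + u)
311/(340 + 132) + (b(-3, F(B(-2))) - 7)*6 = 311/(340 + 132) + (1/(12 - 2*(-2)) - 7)*6 = 311/472 + (1/(12 + 4) - 7)*6 = (1/472)*311 + (1/16 - 7)*6 = 311/472 + (1/16 - 7)*6 = 311/472 - 111/16*6 = 311/472 - 333/8 = -2417/59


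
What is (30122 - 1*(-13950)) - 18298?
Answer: 25774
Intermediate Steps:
(30122 - 1*(-13950)) - 18298 = (30122 + 13950) - 18298 = 44072 - 18298 = 25774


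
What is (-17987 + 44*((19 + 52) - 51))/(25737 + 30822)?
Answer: -17107/56559 ≈ -0.30246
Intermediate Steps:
(-17987 + 44*((19 + 52) - 51))/(25737 + 30822) = (-17987 + 44*(71 - 51))/56559 = (-17987 + 44*20)*(1/56559) = (-17987 + 880)*(1/56559) = -17107*1/56559 = -17107/56559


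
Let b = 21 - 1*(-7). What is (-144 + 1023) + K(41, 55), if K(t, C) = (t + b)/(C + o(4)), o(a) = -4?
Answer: 14966/17 ≈ 880.35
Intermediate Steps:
b = 28 (b = 21 + 7 = 28)
K(t, C) = (28 + t)/(-4 + C) (K(t, C) = (t + 28)/(C - 4) = (28 + t)/(-4 + C))
(-144 + 1023) + K(41, 55) = (-144 + 1023) + (28 + 41)/(-4 + 55) = 879 + 69/51 = 879 + (1/51)*69 = 879 + 23/17 = 14966/17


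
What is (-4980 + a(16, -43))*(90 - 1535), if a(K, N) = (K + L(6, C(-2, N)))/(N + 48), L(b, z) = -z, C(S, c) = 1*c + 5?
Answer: 7180494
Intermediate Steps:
C(S, c) = 5 + c (C(S, c) = c + 5 = 5 + c)
a(K, N) = (-5 + K - N)/(48 + N) (a(K, N) = (K - (5 + N))/(N + 48) = (K + (-5 - N))/(48 + N) = (-5 + K - N)/(48 + N))
(-4980 + a(16, -43))*(90 - 1535) = (-4980 + (-5 + 16 - 1*(-43))/(48 - 43))*(90 - 1535) = (-4980 + (-5 + 16 + 43)/5)*(-1445) = (-4980 + (1/5)*54)*(-1445) = (-4980 + 54/5)*(-1445) = -24846/5*(-1445) = 7180494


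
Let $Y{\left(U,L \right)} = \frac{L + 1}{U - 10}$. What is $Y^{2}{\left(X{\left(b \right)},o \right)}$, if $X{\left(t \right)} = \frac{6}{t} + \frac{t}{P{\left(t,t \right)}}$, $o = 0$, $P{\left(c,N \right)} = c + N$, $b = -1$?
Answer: $\frac{4}{961} \approx 0.0041623$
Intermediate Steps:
$P{\left(c,N \right)} = N + c$
$X{\left(t \right)} = \frac{1}{2} + \frac{6}{t}$ ($X{\left(t \right)} = \frac{6}{t} + \frac{t}{t + t} = \frac{6}{t} + \frac{t}{2 t} = \frac{6}{t} + t \frac{1}{2 t} = \frac{6}{t} + \frac{1}{2} = \frac{1}{2} + \frac{6}{t}$)
$Y{\left(U,L \right)} = \frac{1 + L}{-10 + U}$
$Y^{2}{\left(X{\left(b \right)},o \right)} = \left(\frac{1 + 0}{-10 + \frac{12 - 1}{2 \left(-1\right)}}\right)^{2} = \left(\frac{1}{-10 + \frac{1}{2} \left(-1\right) 11} \cdot 1\right)^{2} = \left(\frac{1}{-10 - \frac{11}{2}} \cdot 1\right)^{2} = \left(\frac{1}{- \frac{31}{2}} \cdot 1\right)^{2} = \left(\left(- \frac{2}{31}\right) 1\right)^{2} = \left(- \frac{2}{31}\right)^{2} = \frac{4}{961}$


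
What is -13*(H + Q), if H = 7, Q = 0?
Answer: -91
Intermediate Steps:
-13*(H + Q) = -13*(7 + 0) = -13*7 = -91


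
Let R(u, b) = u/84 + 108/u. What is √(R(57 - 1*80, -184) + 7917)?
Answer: √7383158769/966 ≈ 88.950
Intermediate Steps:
R(u, b) = 108/u + u/84 (R(u, b) = u*(1/84) + 108/u = u/84 + 108/u = 108/u + u/84)
√(R(57 - 1*80, -184) + 7917) = √((108/(57 - 1*80) + (57 - 1*80)/84) + 7917) = √((108/(57 - 80) + (57 - 80)/84) + 7917) = √((108/(-23) + (1/84)*(-23)) + 7917) = √((108*(-1/23) - 23/84) + 7917) = √((-108/23 - 23/84) + 7917) = √(-9601/1932 + 7917) = √(15286043/1932) = √7383158769/966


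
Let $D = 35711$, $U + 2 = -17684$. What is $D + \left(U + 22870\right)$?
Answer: $40895$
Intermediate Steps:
$U = -17686$ ($U = -2 - 17684 = -17686$)
$D + \left(U + 22870\right) = 35711 + \left(-17686 + 22870\right) = 35711 + 5184 = 40895$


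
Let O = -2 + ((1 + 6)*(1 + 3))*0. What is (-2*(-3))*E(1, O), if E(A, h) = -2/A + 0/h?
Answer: -12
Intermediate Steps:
O = -2 (O = -2 + (7*4)*0 = -2 + 28*0 = -2 + 0 = -2)
E(A, h) = -2/A (E(A, h) = -2/A + 0 = -2/A)
(-2*(-3))*E(1, O) = (-2*(-3))*(-2/1) = 6*(-2*1) = 6*(-2) = -12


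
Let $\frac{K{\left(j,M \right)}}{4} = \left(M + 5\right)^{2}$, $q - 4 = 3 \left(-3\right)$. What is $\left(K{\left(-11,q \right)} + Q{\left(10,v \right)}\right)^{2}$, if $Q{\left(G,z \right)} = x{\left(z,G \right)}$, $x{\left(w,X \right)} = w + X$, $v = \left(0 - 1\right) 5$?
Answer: $25$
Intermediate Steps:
$q = -5$ ($q = 4 + 3 \left(-3\right) = 4 - 9 = -5$)
$v = -5$ ($v = \left(-1\right) 5 = -5$)
$K{\left(j,M \right)} = 4 \left(5 + M\right)^{2}$ ($K{\left(j,M \right)} = 4 \left(M + 5\right)^{2} = 4 \left(5 + M\right)^{2}$)
$x{\left(w,X \right)} = X + w$
$Q{\left(G,z \right)} = G + z$
$\left(K{\left(-11,q \right)} + Q{\left(10,v \right)}\right)^{2} = \left(4 \left(5 - 5\right)^{2} + \left(10 - 5\right)\right)^{2} = \left(4 \cdot 0^{2} + 5\right)^{2} = \left(4 \cdot 0 + 5\right)^{2} = \left(0 + 5\right)^{2} = 5^{2} = 25$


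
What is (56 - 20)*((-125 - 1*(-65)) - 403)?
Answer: -16668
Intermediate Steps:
(56 - 20)*((-125 - 1*(-65)) - 403) = 36*((-125 + 65) - 403) = 36*(-60 - 403) = 36*(-463) = -16668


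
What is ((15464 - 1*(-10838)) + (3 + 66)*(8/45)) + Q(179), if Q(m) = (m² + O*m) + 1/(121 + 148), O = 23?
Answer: 252075611/4035 ≈ 62472.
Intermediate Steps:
Q(m) = 1/269 + m² + 23*m (Q(m) = (m² + 23*m) + 1/(121 + 148) = (m² + 23*m) + 1/269 = 1/269 + m² + 23*m)
((15464 - 1*(-10838)) + (3 + 66)*(8/45)) + Q(179) = ((15464 - 1*(-10838)) + (3 + 66)*(8/45)) + (1/269 + 179² + 23*179) = ((15464 + 10838) + 69*(8*(1/45))) + (1/269 + 32041 + 4117) = (26302 + 69*(8/45)) + 9726503/269 = (26302 + 184/15) + 9726503/269 = 394714/15 + 9726503/269 = 252075611/4035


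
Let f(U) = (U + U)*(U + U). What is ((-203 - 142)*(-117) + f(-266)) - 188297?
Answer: 135092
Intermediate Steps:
f(U) = 4*U**2 (f(U) = (2*U)*(2*U) = 4*U**2)
((-203 - 142)*(-117) + f(-266)) - 188297 = ((-203 - 142)*(-117) + 4*(-266)**2) - 188297 = (-345*(-117) + 4*70756) - 188297 = (40365 + 283024) - 188297 = 323389 - 188297 = 135092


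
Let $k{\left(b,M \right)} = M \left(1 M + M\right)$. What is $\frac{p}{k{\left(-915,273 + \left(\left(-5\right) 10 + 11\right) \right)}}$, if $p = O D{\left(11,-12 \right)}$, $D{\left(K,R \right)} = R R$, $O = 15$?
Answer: $\frac{10}{507} \approx 0.019724$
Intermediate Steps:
$k{\left(b,M \right)} = 2 M^{2}$ ($k{\left(b,M \right)} = M \left(M + M\right) = M 2 M = 2 M^{2}$)
$D{\left(K,R \right)} = R^{2}$
$p = 2160$ ($p = 15 \left(-12\right)^{2} = 15 \cdot 144 = 2160$)
$\frac{p}{k{\left(-915,273 + \left(\left(-5\right) 10 + 11\right) \right)}} = \frac{2160}{2 \left(273 + \left(\left(-5\right) 10 + 11\right)\right)^{2}} = \frac{2160}{2 \left(273 + \left(-50 + 11\right)\right)^{2}} = \frac{2160}{2 \left(273 - 39\right)^{2}} = \frac{2160}{2 \cdot 234^{2}} = \frac{2160}{2 \cdot 54756} = \frac{2160}{109512} = 2160 \cdot \frac{1}{109512} = \frac{10}{507}$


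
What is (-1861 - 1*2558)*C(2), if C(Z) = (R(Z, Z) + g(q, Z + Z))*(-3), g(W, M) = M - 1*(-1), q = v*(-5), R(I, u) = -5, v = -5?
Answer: 0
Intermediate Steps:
q = 25 (q = -5*(-5) = 25)
g(W, M) = 1 + M (g(W, M) = M + 1 = 1 + M)
C(Z) = 12 - 6*Z (C(Z) = (-5 + (1 + (Z + Z)))*(-3) = (-5 + (1 + 2*Z))*(-3) = (-4 + 2*Z)*(-3) = 12 - 6*Z)
(-1861 - 1*2558)*C(2) = (-1861 - 1*2558)*(12 - 6*2) = (-1861 - 2558)*(12 - 12) = -4419*0 = 0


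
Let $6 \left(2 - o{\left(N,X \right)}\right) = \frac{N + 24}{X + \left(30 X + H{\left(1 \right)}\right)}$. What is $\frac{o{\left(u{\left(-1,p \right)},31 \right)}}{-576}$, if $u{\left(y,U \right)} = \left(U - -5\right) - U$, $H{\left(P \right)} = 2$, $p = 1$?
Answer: $- \frac{11527}{3328128} \approx -0.0034635$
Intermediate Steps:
$u{\left(y,U \right)} = 5$ ($u{\left(y,U \right)} = \left(U + 5\right) - U = \left(5 + U\right) - U = 5$)
$o{\left(N,X \right)} = 2 - \frac{24 + N}{6 \left(2 + 31 X\right)}$ ($o{\left(N,X \right)} = 2 - \frac{\left(N + 24\right) \frac{1}{X + \left(30 X + 2\right)}}{6} = 2 - \frac{\left(24 + N\right) \frac{1}{X + \left(2 + 30 X\right)}}{6} = 2 - \frac{\left(24 + N\right) \frac{1}{2 + 31 X}}{6} = 2 - \frac{\frac{1}{2 + 31 X} \left(24 + N\right)}{6} = 2 - \frac{24 + N}{6 \left(2 + 31 X\right)}$)
$\frac{o{\left(u{\left(-1,p \right)},31 \right)}}{-576} = \frac{\frac{1}{6} \frac{1}{2 + 31 \cdot 31} \left(\left(-1\right) 5 + 372 \cdot 31\right)}{-576} = \frac{-5 + 11532}{6 \left(2 + 961\right)} \left(- \frac{1}{576}\right) = \frac{1}{6} \cdot \frac{1}{963} \cdot 11527 \left(- \frac{1}{576}\right) = \frac{11527}{5778} \left(- \frac{1}{576}\right) = - \frac{11527}{3328128}$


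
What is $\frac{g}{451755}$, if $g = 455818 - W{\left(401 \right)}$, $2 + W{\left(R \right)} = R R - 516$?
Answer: $\frac{59107}{90351} \approx 0.65419$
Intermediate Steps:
$W{\left(R \right)} = -518 + R^{2}$ ($W{\left(R \right)} = -2 + \left(R R - 516\right) = -2 + \left(R^{2} - 516\right) = -2 + \left(-516 + R^{2}\right) = -518 + R^{2}$)
$g = 295535$ ($g = 455818 - \left(-518 + 401^{2}\right) = 455818 - \left(-518 + 160801\right) = 455818 - 160283 = 295535$)
$\frac{g}{451755} = \frac{295535}{451755} = 295535 \cdot \frac{1}{451755} = \frac{59107}{90351}$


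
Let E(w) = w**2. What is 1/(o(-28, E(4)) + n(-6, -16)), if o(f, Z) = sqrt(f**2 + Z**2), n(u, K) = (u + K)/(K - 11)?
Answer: -297/378838 + 729*sqrt(65)/189419 ≈ 0.030245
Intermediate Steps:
n(u, K) = (K + u)/(-11 + K)
o(f, Z) = sqrt(Z**2 + f**2)
1/(o(-28, E(4)) + n(-6, -16)) = 1/(sqrt((4**2)**2 + (-28)**2) + (-16 - 6)/(-11 - 16)) = 1/(sqrt(16**2 + 784) - 22/(-27)) = 1/(sqrt(256 + 784) - 1/27*(-22)) = 1/(sqrt(1040) + 22/27) = 1/(4*sqrt(65) + 22/27) = 1/(22/27 + 4*sqrt(65))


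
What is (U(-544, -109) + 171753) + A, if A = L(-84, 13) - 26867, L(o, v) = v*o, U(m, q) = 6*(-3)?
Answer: 143776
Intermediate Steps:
U(m, q) = -18
L(o, v) = o*v
A = -27959 (A = -84*13 - 26867 = -1092 - 26867 = -27959)
(U(-544, -109) + 171753) + A = (-18 + 171753) - 27959 = 171735 - 27959 = 143776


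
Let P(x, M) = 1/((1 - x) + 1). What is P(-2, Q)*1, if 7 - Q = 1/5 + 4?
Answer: ¼ ≈ 0.25000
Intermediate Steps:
Q = 14/5 (Q = 7 - (1/5 + 4) = 7 - (⅕ + 4) = 7 - 1*21/5 = 7 - 21/5 = 14/5 ≈ 2.8000)
P(x, M) = 1/(2 - x)
P(-2, Q)*1 = -1/(-2 - 2)*1 = -1/(-4)*1 = -1*(-¼)*1 = (¼)*1 = ¼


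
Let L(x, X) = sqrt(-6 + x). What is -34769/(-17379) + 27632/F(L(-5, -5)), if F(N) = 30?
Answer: 80209933/86895 ≈ 923.07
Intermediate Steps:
-34769/(-17379) + 27632/F(L(-5, -5)) = -34769/(-17379) + 27632/30 = -34769*(-1/17379) + 27632*(1/30) = 34769/17379 + 13816/15 = 80209933/86895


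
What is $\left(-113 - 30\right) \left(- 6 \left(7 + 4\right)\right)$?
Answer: $9438$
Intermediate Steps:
$\left(-113 - 30\right) \left(- 6 \left(7 + 4\right)\right) = - 143 \left(\left(-6\right) 11\right) = \left(-143\right) \left(-66\right) = 9438$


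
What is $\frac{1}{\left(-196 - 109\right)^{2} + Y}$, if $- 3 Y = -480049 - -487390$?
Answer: $\frac{1}{90578} \approx 1.104 \cdot 10^{-5}$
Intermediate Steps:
$Y = -2447$ ($Y = - \frac{-480049 - -487390}{3} = - \frac{-480049 + 487390}{3} = \left(- \frac{1}{3}\right) 7341 = -2447$)
$\frac{1}{\left(-196 - 109\right)^{2} + Y} = \frac{1}{\left(-196 - 109\right)^{2} - 2447} = \frac{1}{\left(-305\right)^{2} - 2447} = \frac{1}{93025 - 2447} = \frac{1}{90578}$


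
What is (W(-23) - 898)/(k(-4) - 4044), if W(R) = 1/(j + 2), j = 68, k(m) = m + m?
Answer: 62859/283640 ≈ 0.22162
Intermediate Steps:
k(m) = 2*m
W(R) = 1/70 (W(R) = 1/(68 + 2) = 1/70)
(W(-23) - 898)/(k(-4) - 4044) = (1/70 - 898)/(2*(-4) - 4044) = -62859/(70*(-8 - 4044)) = -62859/70/(-4052) = -62859/70*(-1/4052) = 62859/283640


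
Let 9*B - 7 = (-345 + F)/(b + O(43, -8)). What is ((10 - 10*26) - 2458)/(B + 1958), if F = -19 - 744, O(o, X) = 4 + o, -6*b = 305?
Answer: -560556/412115 ≈ -1.3602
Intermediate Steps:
b = -305/6 (b = -1/6*305 = -305/6 ≈ -50.833)
F = -763
B = 6809/207 (B = 7/9 + ((-345 - 763)/(-305/6 + (4 + 43)))/9 = 7/9 + (-1108/(-305/6 + 47))/9 = 7/9 + (-1108/(-23/6))/9 = 7/9 + (-1108*(-6/23))/9 = 7/9 + (1/9)*(6648/23) = 7/9 + 2216/69 = 6809/207 ≈ 32.894)
((10 - 10*26) - 2458)/(B + 1958) = ((10 - 10*26) - 2458)/(6809/207 + 1958) = ((10 - 260) - 2458)/(412115/207) = (-250 - 2458)*(207/412115) = -2708*207/412115 = -560556/412115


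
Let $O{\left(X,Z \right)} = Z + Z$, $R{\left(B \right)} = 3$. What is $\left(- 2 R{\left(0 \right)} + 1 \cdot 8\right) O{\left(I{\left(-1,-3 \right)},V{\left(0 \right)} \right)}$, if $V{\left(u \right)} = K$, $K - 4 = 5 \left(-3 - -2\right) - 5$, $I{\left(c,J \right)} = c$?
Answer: $-24$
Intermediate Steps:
$K = -6$ ($K = 4 + \left(5 \left(-3 - -2\right) - 5\right) = 4 + \left(5 \left(-3 + 2\right) - 5\right) = 4 + \left(5 \left(-1\right) - 5\right) = 4 - 10 = -6$)
$V{\left(u \right)} = -6$
$O{\left(X,Z \right)} = 2 Z$
$\left(- 2 R{\left(0 \right)} + 1 \cdot 8\right) O{\left(I{\left(-1,-3 \right)},V{\left(0 \right)} \right)} = \left(\left(-2\right) 3 + 1 \cdot 8\right) 2 \left(-6\right) = \left(-6 + 8\right) \left(-12\right) = 2 \left(-12\right) = -24$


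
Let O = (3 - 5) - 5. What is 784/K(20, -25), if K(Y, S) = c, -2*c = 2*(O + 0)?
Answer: 112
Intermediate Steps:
O = -7 (O = -2 - 5 = -7)
c = 7 (c = -(-7 + 0) = -(-7) = -1/2*(-14) = 7)
K(Y, S) = 7
784/K(20, -25) = 784/7 = 784*(1/7) = 112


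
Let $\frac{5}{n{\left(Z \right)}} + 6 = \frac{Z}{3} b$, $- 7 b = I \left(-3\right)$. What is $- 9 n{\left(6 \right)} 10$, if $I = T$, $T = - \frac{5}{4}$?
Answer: $\frac{700}{11} \approx 63.636$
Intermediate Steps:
$T = - \frac{5}{4}$ ($T = \left(-5\right) \frac{1}{4} = - \frac{5}{4} \approx -1.25$)
$I = - \frac{5}{4} \approx -1.25$
$b = - \frac{15}{28}$ ($b = - \frac{\left(- \frac{5}{4}\right) \left(-3\right)}{7} = \left(- \frac{1}{7}\right) \frac{15}{4} = - \frac{15}{28} \approx -0.53571$)
$n{\left(Z \right)} = \frac{5}{-6 - \frac{5 Z}{28}}$ ($n{\left(Z \right)} = \frac{5}{-6 + \frac{Z}{3} \left(- \frac{15}{28}\right)} = \frac{5}{-6 - \frac{5 Z}{28}}$)
$- 9 n{\left(6 \right)} 10 = - 9 \left(- \frac{140}{168 + 5 \cdot 6}\right) 10 = - 9 \left(- \frac{140}{168 + 30}\right) 10 = - 9 \left(- \frac{140}{198}\right) 10 = - 9 \left(\left(-140\right) \frac{1}{198}\right) 10 = \left(-9\right) \left(- \frac{70}{99}\right) 10 = \frac{70}{11} \cdot 10 = \frac{700}{11}$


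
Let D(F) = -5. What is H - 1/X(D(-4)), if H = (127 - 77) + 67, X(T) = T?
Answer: 586/5 ≈ 117.20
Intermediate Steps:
H = 117 (H = 50 + 67 = 117)
H - 1/X(D(-4)) = 117 - 1/(-5) = 117 - 1*(-⅕) = 117 + ⅕ = 586/5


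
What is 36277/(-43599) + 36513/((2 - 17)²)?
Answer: 175974218/1089975 ≈ 161.45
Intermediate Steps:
36277/(-43599) + 36513/((2 - 17)²) = 36277*(-1/43599) + 36513/((-15)²) = -36277/43599 + 36513/225 = -36277/43599 + 36513*(1/225) = -36277/43599 + 4057/25 = 175974218/1089975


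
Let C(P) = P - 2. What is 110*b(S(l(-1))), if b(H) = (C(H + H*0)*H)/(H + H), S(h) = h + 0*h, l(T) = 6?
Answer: 220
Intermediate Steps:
S(h) = h (S(h) = h + 0 = h)
C(P) = -2 + P
b(H) = -1 + H/2 (b(H) = ((-2 + (H + H*0))*H)/(H + H) = ((-2 + (H + 0))*H)/((2*H)) = ((-2 + H)*H)*(1/(2*H)) = (H*(-2 + H))*(1/(2*H)) = -1 + H/2)
110*b(S(l(-1))) = 110*(-1 + (½)*6) = 110*(-1 + 3) = 110*2 = 220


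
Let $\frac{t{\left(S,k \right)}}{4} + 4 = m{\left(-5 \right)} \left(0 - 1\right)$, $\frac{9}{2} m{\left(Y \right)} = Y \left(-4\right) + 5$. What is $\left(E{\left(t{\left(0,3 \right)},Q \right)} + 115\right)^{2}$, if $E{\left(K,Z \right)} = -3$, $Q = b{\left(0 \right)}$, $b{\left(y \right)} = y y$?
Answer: $12544$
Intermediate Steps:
$m{\left(Y \right)} = \frac{10}{9} - \frac{8 Y}{9}$ ($m{\left(Y \right)} = \frac{2 \left(Y \left(-4\right) + 5\right)}{9} = \frac{2 \left(- 4 Y + 5\right)}{9} = \frac{2 \left(5 - 4 Y\right)}{9} = \frac{10}{9} - \frac{8 Y}{9}$)
$b{\left(y \right)} = y^{2}$
$Q = 0$ ($Q = 0^{2} = 0$)
$t{\left(S,k \right)} = - \frac{344}{9}$ ($t{\left(S,k \right)} = -16 + 4 \left(\frac{10}{9} - - \frac{40}{9}\right) \left(0 - 1\right) = -16 + 4 \left(\frac{10}{9} + \frac{40}{9}\right) \left(-1\right) = -16 + 4 \cdot \frac{50}{9} \left(-1\right) = -16 + 4 \left(- \frac{50}{9}\right) = -16 - \frac{200}{9} = - \frac{344}{9}$)
$\left(E{\left(t{\left(0,3 \right)},Q \right)} + 115\right)^{2} = \left(-3 + 115\right)^{2} = 112^{2} = 12544$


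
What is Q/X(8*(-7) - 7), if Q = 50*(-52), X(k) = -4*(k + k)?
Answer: -325/63 ≈ -5.1587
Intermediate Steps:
X(k) = -8*k
Q = -2600
Q/X(8*(-7) - 7) = -2600*(-1/(8*(8*(-7) - 7))) = -2600*(-1/(8*(-56 - 7))) = -2600/((-8*(-63))) = -2600/504 = -2600*1/504 = -325/63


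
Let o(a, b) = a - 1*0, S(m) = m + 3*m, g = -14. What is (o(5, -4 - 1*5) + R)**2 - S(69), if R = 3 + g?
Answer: -240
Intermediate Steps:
S(m) = 4*m
R = -11 (R = 3 - 14 = -11)
o(a, b) = a (o(a, b) = a + 0 = a)
(o(5, -4 - 1*5) + R)**2 - S(69) = (5 - 11)**2 - 4*69 = (-6)**2 - 1*276 = 36 - 276 = -240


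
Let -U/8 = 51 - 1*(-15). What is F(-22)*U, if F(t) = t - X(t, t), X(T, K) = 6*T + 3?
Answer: -56496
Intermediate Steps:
X(T, K) = 3 + 6*T
F(t) = -3 - 5*t (F(t) = t - (3 + 6*t) = t + (-3 - 6*t) = -3 - 5*t)
U = -528 (U = -8*(51 - 1*(-15)) = -8*(51 + 15) = -8*66 = -528)
F(-22)*U = (-3 - 5*(-22))*(-528) = (-3 + 110)*(-528) = 107*(-528) = -56496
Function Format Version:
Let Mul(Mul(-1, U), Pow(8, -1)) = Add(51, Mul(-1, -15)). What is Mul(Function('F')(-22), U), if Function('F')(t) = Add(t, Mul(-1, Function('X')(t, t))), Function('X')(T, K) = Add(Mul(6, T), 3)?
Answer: -56496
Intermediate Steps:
Function('X')(T, K) = Add(3, Mul(6, T))
Function('F')(t) = Add(-3, Mul(-5, t)) (Function('F')(t) = Add(t, Mul(-1, Add(3, Mul(6, t)))) = Add(t, Add(-3, Mul(-6, t))) = Add(-3, Mul(-5, t)))
U = -528 (U = Mul(-8, Add(51, Mul(-1, -15))) = Mul(-8, Add(51, 15)) = Mul(-8, 66) = -528)
Mul(Function('F')(-22), U) = Mul(Add(-3, Mul(-5, -22)), -528) = Mul(Add(-3, 110), -528) = Mul(107, -528) = -56496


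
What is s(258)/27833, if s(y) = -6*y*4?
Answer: -6192/27833 ≈ -0.22247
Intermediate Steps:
s(y) = -24*y
s(258)/27833 = -24*258/27833 = -6192*1/27833 = -6192/27833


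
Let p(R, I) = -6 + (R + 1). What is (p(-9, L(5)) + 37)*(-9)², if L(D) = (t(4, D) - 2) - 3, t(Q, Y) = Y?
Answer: 1863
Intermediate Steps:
L(D) = -5 + D (L(D) = (D - 2) - 3 = (-2 + D) - 3 = -5 + D)
p(R, I) = -5 + R (p(R, I) = -6 + (1 + R) = -5 + R)
(p(-9, L(5)) + 37)*(-9)² = ((-5 - 9) + 37)*(-9)² = (-14 + 37)*81 = 23*81 = 1863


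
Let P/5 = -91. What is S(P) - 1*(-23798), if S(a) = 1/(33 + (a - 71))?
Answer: 11732413/493 ≈ 23798.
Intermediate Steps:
P = -455 (P = 5*(-91) = -455)
S(a) = 1/(-38 + a) (S(a) = 1/(33 + (-71 + a)) = 1/(-38 + a))
S(P) - 1*(-23798) = 1/(-38 - 455) - 1*(-23798) = 1/(-493) + 23798 = -1/493 + 23798 = 11732413/493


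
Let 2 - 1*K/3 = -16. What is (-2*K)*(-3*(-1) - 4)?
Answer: 108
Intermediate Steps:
K = 54 (K = 6 - 3*(-16) = 6 + 48 = 54)
(-2*K)*(-3*(-1) - 4) = (-2*54)*(-3*(-1) - 4) = -108*(3 - 4) = -108*(-1) = 108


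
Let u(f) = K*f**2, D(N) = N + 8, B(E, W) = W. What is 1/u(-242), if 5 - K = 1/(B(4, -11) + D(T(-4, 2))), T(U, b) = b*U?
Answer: 1/298144 ≈ 3.3541e-6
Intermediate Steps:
T(U, b) = U*b
D(N) = 8 + N
K = 56/11 (K = 5 - 1/(-11 + (8 - 4*2)) = 5 - 1/(-11 + (8 - 8)) = 5 - 1/(-11 + 0) = 5 - 1/(-11) = 5 - 1*(-1/11) = 5 + 1/11 = 56/11 ≈ 5.0909)
u(f) = 56*f**2/11
1/u(-242) = 1/((56/11)*(-242)**2) = 1/((56/11)*58564) = 1/298144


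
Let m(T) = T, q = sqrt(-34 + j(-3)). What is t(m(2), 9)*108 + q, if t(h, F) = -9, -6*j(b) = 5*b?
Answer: -972 + 3*I*sqrt(14)/2 ≈ -972.0 + 5.6125*I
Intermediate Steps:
j(b) = -5*b/6
q = 3*I*sqrt(14)/2 (q = sqrt(-34 - 5/6*(-3)) = sqrt(-34 + 5/2) = sqrt(-63/2) = 3*I*sqrt(14)/2 ≈ 5.6125*I)
t(m(2), 9)*108 + q = -9*108 + 3*I*sqrt(14)/2 = -972 + 3*I*sqrt(14)/2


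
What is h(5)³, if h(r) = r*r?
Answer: 15625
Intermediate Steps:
h(r) = r²
h(5)³ = (5²)³ = 25³ = 15625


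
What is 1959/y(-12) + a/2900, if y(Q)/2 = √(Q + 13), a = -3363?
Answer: 2837187/2900 ≈ 978.34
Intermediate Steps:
y(Q) = 2*√(13 + Q) (y(Q) = 2*√(Q + 13) = 2*√(13 + Q))
1959/y(-12) + a/2900 = 1959/((2*√(13 - 12))) - 3363/2900 = 1959/((2*√1)) - 3363*1/2900 = 1959/((2*1)) - 3363/2900 = 1959/2 - 3363/2900 = 2837187/2900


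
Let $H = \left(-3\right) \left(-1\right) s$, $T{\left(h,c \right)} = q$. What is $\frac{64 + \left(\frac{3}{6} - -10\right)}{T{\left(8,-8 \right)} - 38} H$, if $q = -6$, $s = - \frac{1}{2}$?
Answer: $\frac{447}{176} \approx 2.5398$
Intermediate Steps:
$s = - \frac{1}{2}$ ($s = \left(-1\right) \frac{1}{2} = - \frac{1}{2} \approx -0.5$)
$T{\left(h,c \right)} = -6$
$H = - \frac{3}{2}$ ($H = \left(-3\right) \left(-1\right) \left(- \frac{1}{2}\right) = 3 \left(- \frac{1}{2}\right) = - \frac{3}{2} \approx -1.5$)
$\frac{64 + \left(\frac{3}{6} - -10\right)}{T{\left(8,-8 \right)} - 38} H = \frac{64 + \left(\frac{3}{6} - -10\right)}{-6 - 38} \left(- \frac{3}{2}\right) = \frac{64 + \left(3 \cdot \frac{1}{6} + 10\right)}{-44} \left(- \frac{3}{2}\right) = \left(64 + \left(\frac{1}{2} + 10\right)\right) \left(- \frac{1}{44}\right) \left(- \frac{3}{2}\right) = \left(64 + \frac{21}{2}\right) \left(- \frac{1}{44}\right) \left(- \frac{3}{2}\right) = \frac{149}{2} \left(- \frac{1}{44}\right) \left(- \frac{3}{2}\right) = \left(- \frac{149}{88}\right) \left(- \frac{3}{2}\right) = \frac{447}{176}$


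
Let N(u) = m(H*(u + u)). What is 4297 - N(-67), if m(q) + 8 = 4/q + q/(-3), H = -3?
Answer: 892237/201 ≈ 4439.0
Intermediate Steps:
m(q) = -8 + 4/q - q/3 (m(q) = -8 + (4/q + q/(-3)) = -8 + (4/q + q*(-⅓)) = -8 + (4/q - q/3) = -8 + 4/q - q/3)
N(u) = -8 + 2*u - 2/(3*u) (N(u) = -8 + 4/((-3*(u + u))) - (-1)*(u + u) = -8 + 4/((-6*u)) - (-1)*2*u = -8 + 4/((-6*u)) - (-2)*u = -8 + 4*(-1/(6*u)) + 2*u = -8 - 2/(3*u) + 2*u = -8 + 2*u - 2/(3*u))
4297 - N(-67) = 4297 - (-8 + 2*(-67) - ⅔/(-67)) = 4297 - (-8 - 134 - ⅔*(-1/67)) = 4297 - (-8 - 134 + 2/201) = 4297 - 1*(-28540/201) = 4297 + 28540/201 = 892237/201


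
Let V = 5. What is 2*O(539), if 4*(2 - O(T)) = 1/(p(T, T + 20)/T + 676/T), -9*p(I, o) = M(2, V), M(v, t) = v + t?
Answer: 43765/12154 ≈ 3.6009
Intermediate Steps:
M(v, t) = t + v
p(I, o) = -7/9 (p(I, o) = -(5 + 2)/9 = -⅑*7 = -7/9)
O(T) = 2 - 9*T/24308 (O(T) = 2 - 1/(4*(-7/(9*T) + 676/T)) = 2 - 9*T/6077/4 = 2 - 9*T/24308)
2*O(539) = 2*(2 - 9/24308*539) = 2*(2 - 4851/24308) = 2*(43765/24308) = 43765/12154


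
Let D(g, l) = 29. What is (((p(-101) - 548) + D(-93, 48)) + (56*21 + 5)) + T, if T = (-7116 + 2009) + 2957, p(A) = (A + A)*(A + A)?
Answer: 39316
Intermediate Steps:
p(A) = 4*A² (p(A) = (2*A)*(2*A) = 4*A²)
T = -2150 (T = -5107 + 2957 = -2150)
(((p(-101) - 548) + D(-93, 48)) + (56*21 + 5)) + T = (((4*(-101)² - 548) + 29) + (56*21 + 5)) - 2150 = (((4*10201 - 548) + 29) + (1176 + 5)) - 2150 = (((40804 - 548) + 29) + 1181) - 2150 = ((40256 + 29) + 1181) - 2150 = (40285 + 1181) - 2150 = 41466 - 2150 = 39316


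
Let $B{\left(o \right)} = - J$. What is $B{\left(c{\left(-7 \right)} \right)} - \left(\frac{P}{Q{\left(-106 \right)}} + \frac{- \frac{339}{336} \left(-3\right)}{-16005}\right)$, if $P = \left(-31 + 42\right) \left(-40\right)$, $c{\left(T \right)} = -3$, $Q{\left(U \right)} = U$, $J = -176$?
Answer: $\frac{5442218149}{31668560} \approx 171.85$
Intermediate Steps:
$P = -440$ ($P = 11 \left(-40\right) = -440$)
$B{\left(o \right)} = 176$ ($B{\left(o \right)} = \left(-1\right) \left(-176\right) = 176$)
$B{\left(c{\left(-7 \right)} \right)} - \left(\frac{P}{Q{\left(-106 \right)}} + \frac{- \frac{339}{336} \left(-3\right)}{-16005}\right) = 176 - \left(- \frac{440}{-106} + \frac{- \frac{339}{336} \left(-3\right)}{-16005}\right) = 176 - \left(\left(-440\right) \left(- \frac{1}{106}\right) + \left(-339\right) \frac{1}{336} \left(-3\right) \left(- \frac{1}{16005}\right)\right) = 176 - \left(\frac{220}{53} + \left(- \frac{113}{112}\right) \left(-3\right) \left(- \frac{1}{16005}\right)\right) = 176 - \left(\frac{220}{53} + \frac{339}{112} \left(- \frac{1}{16005}\right)\right) = 176 - \left(\frac{220}{53} - \frac{113}{597520}\right) = 176 - \frac{131448411}{31668560} = \frac{5442218149}{31668560}$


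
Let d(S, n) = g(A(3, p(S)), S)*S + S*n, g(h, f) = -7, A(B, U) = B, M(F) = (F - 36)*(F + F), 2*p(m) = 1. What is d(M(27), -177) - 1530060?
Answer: -1440636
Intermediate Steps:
p(m) = 1/2 (p(m) = (1/2)*1 = 1/2)
M(F) = 2*F*(-36 + F) (M(F) = (-36 + F)*(2*F) = 2*F*(-36 + F))
d(S, n) = -7*S + S*n
d(M(27), -177) - 1530060 = (2*27*(-36 + 27))*(-7 - 177) - 1530060 = (2*27*(-9))*(-184) - 1530060 = -486*(-184) - 1530060 = 89424 - 1530060 = -1440636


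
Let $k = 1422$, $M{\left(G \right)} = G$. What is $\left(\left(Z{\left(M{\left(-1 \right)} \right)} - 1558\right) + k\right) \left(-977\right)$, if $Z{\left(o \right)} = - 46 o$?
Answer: $87930$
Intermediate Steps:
$\left(\left(Z{\left(M{\left(-1 \right)} \right)} - 1558\right) + k\right) \left(-977\right) = \left(\left(\left(-46\right) \left(-1\right) - 1558\right) + 1422\right) \left(-977\right) = \left(\left(46 - 1558\right) + 1422\right) \left(-977\right) = \left(-1512 + 1422\right) \left(-977\right) = \left(-90\right) \left(-977\right) = 87930$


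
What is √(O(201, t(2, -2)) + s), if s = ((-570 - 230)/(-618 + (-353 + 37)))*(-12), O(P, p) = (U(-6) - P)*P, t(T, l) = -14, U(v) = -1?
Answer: 3*I*√984121242/467 ≈ 201.52*I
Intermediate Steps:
O(P, p) = P*(-1 - P) (O(P, p) = (-1 - P)*P = P*(-1 - P))
s = -4800/467 (s = -800/(-618 - 316)*(-12) = -800/(-934)*(-12) = -800*(-1/934)*(-12) = (400/467)*(-12) = -4800/467 ≈ -10.278)
√(O(201, t(2, -2)) + s) = √(-1*201*(1 + 201) - 4800/467) = √(-1*201*202 - 4800/467) = √(-40602 - 4800/467) = √(-18965934/467) = 3*I*√984121242/467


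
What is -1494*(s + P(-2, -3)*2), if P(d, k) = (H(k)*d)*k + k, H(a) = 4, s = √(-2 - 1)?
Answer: -62748 - 1494*I*√3 ≈ -62748.0 - 2587.7*I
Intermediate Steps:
s = I*√3 (s = √(-3) = I*√3 ≈ 1.732*I)
P(d, k) = k + 4*d*k (P(d, k) = (4*d)*k + k = 4*d*k + k = k + 4*d*k)
-1494*(s + P(-2, -3)*2) = -1494*(I*√3 - 3*(1 + 4*(-2))*2) = -1494*(I*√3 - 3*(1 - 8)*2) = -1494*(I*√3 - 3*(-7)*2) = -1494*(I*√3 + 21*2) = -1494*(I*√3 + 42) = -1494*(42 + I*√3) = -62748 - 1494*I*√3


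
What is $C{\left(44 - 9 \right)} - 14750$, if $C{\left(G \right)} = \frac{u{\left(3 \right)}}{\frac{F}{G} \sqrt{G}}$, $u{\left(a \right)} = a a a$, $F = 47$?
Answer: $-14750 + \frac{27 \sqrt{35}}{47} \approx -14747.0$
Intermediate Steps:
$u{\left(a \right)} = a^{3}$ ($u{\left(a \right)} = a^{2} a = a^{3}$)
$C{\left(G \right)} = \frac{27 \sqrt{G}}{47}$ ($C{\left(G \right)} = \frac{3^{3}}{\frac{47}{G} \sqrt{G}} = \frac{27}{47 \frac{1}{\sqrt{G}}} = 27 \frac{\sqrt{G}}{47} = \frac{27 \sqrt{G}}{47}$)
$C{\left(44 - 9 \right)} - 14750 = \frac{27 \sqrt{44 - 9}}{47} - 14750 = \frac{27 \sqrt{35}}{47} - 14750 = -14750 + \frac{27 \sqrt{35}}{47}$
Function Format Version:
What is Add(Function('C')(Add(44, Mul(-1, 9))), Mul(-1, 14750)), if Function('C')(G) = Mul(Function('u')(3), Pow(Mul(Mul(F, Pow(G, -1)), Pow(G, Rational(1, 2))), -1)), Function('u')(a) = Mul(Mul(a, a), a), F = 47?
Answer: Add(-14750, Mul(Rational(27, 47), Pow(35, Rational(1, 2)))) ≈ -14747.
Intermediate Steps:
Function('u')(a) = Pow(a, 3) (Function('u')(a) = Mul(Pow(a, 2), a) = Pow(a, 3))
Function('C')(G) = Mul(Rational(27, 47), Pow(G, Rational(1, 2))) (Function('C')(G) = Mul(Pow(3, 3), Pow(Mul(Mul(47, Pow(G, -1)), Pow(G, Rational(1, 2))), -1)) = Mul(27, Pow(Mul(47, Pow(G, Rational(-1, 2))), -1)) = Mul(27, Mul(Rational(1, 47), Pow(G, Rational(1, 2)))) = Mul(Rational(27, 47), Pow(G, Rational(1, 2))))
Add(Function('C')(Add(44, Mul(-1, 9))), Mul(-1, 14750)) = Add(Mul(Rational(27, 47), Pow(Add(44, Mul(-1, 9)), Rational(1, 2))), Mul(-1, 14750)) = Add(Mul(Rational(27, 47), Pow(Add(44, -9), Rational(1, 2))), -14750) = Add(Mul(Rational(27, 47), Pow(35, Rational(1, 2))), -14750) = Add(-14750, Mul(Rational(27, 47), Pow(35, Rational(1, 2))))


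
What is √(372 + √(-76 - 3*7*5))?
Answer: √(372 + I*√181) ≈ 19.29 + 0.3487*I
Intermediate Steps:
√(372 + √(-76 - 3*7*5)) = √(372 + √(-76 - 21*5)) = √(372 + √(-76 - 105)) = √(372 + √(-181)) = √(372 + I*√181)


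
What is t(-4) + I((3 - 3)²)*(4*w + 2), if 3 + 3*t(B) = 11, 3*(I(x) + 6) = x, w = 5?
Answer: -388/3 ≈ -129.33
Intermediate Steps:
I(x) = -6 + x/3
t(B) = 8/3 (t(B) = -1 + (⅓)*11 = -1 + 11/3 = 8/3)
t(-4) + I((3 - 3)²)*(4*w + 2) = 8/3 + (-6 + (3 - 3)²/3)*(4*5 + 2) = 8/3 + (-6 + (⅓)*0²)*(20 + 2) = 8/3 + (-6 + (⅓)*0)*22 = 8/3 + (-6 + 0)*22 = 8/3 - 6*22 = 8/3 - 132 = -388/3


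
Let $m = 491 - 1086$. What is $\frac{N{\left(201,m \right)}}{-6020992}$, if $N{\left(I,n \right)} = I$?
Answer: $- \frac{201}{6020992} \approx -3.3383 \cdot 10^{-5}$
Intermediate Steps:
$m = -595$ ($m = 491 - 1086 = -595$)
$\frac{N{\left(201,m \right)}}{-6020992} = \frac{201}{-6020992} = 201 \left(- \frac{1}{6020992}\right) = - \frac{201}{6020992}$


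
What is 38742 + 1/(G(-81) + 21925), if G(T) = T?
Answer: 846280249/21844 ≈ 38742.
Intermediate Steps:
38742 + 1/(G(-81) + 21925) = 38742 + 1/(-81 + 21925) = 38742 + 1/21844 = 846280249/21844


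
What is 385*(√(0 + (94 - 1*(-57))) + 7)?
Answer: 2695 + 385*√151 ≈ 7426.0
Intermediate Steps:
385*(√(0 + (94 - 1*(-57))) + 7) = 385*(√(0 + (94 + 57)) + 7) = 385*(√(0 + 151) + 7) = 385*(√151 + 7) = 385*(7 + √151) = 2695 + 385*√151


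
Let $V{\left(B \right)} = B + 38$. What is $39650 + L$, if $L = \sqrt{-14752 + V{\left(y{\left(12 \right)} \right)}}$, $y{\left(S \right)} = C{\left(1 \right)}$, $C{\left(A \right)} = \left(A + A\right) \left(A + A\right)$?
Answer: $39650 + i \sqrt{14710} \approx 39650.0 + 121.28 i$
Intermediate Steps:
$C{\left(A \right)} = 4 A^{2}$ ($C{\left(A \right)} = 2 A 2 A = 4 A^{2}$)
$y{\left(S \right)} = 4$ ($y{\left(S \right)} = 4 \cdot 1^{2} = 4 \cdot 1 = 4$)
$V{\left(B \right)} = 38 + B$
$L = i \sqrt{14710}$ ($L = \sqrt{-14752 + \left(38 + 4\right)} = \sqrt{-14752 + 42} = \sqrt{-14710} = i \sqrt{14710} \approx 121.28 i$)
$39650 + L = 39650 + i \sqrt{14710}$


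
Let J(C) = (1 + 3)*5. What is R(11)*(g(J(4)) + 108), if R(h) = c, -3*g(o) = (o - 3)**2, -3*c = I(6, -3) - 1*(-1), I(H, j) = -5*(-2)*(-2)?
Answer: 665/9 ≈ 73.889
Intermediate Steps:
I(H, j) = -20 (I(H, j) = 10*(-2) = -20)
J(C) = 20 (J(C) = 4*5 = 20)
c = 19/3 (c = -(-20 - 1*(-1))/3 = -(-20 + 1)/3 = -1/3*(-19) = 19/3 ≈ 6.3333)
g(o) = -(-3 + o)**2/3 (g(o) = -(o - 3)**2/3 = -(-3 + o)**2/3)
R(h) = 19/3
R(11)*(g(J(4)) + 108) = 19*(-(-3 + 20)**2/3 + 108)/3 = 19*(-1/3*17**2 + 108)/3 = 19*(-1/3*289 + 108)/3 = 19*(-289/3 + 108)/3 = (19/3)*(35/3) = 665/9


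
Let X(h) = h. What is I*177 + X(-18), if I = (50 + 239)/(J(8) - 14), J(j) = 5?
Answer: -17105/3 ≈ -5701.7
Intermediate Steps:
I = -289/9 (I = (50 + 239)/(5 - 14) = 289/(-9) = 289*(-⅑) = -289/9 ≈ -32.111)
I*177 + X(-18) = -289/9*177 - 18 = -17051/3 - 18 = -17105/3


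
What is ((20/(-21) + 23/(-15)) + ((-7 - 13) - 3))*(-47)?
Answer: 41924/35 ≈ 1197.8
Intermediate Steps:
((20/(-21) + 23/(-15)) + ((-7 - 13) - 3))*(-47) = ((20*(-1/21) + 23*(-1/15)) + (-20 - 3))*(-47) = ((-20/21 - 23/15) - 23)*(-47) = (-87/35 - 23)*(-47) = -892/35*(-47) = 41924/35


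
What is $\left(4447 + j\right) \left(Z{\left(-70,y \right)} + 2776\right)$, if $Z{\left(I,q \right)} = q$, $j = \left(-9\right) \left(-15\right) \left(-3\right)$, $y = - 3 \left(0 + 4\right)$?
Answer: $11172088$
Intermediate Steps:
$y = -12$ ($y = \left(-3\right) 4 = -12$)
$j = -405$ ($j = 135 \left(-3\right) = -405$)
$\left(4447 + j\right) \left(Z{\left(-70,y \right)} + 2776\right) = \left(4447 - 405\right) \left(-12 + 2776\right) = 4042 \cdot 2764 = 11172088$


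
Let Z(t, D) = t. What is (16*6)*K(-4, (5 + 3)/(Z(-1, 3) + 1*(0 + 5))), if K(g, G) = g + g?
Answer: -768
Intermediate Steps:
K(g, G) = 2*g
(16*6)*K(-4, (5 + 3)/(Z(-1, 3) + 1*(0 + 5))) = (16*6)*(2*(-4)) = 96*(-8) = -768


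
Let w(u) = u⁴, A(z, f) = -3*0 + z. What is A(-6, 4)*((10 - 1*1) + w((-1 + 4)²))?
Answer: -39420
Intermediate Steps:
A(z, f) = z (A(z, f) = 0 + z = z)
A(-6, 4)*((10 - 1*1) + w((-1 + 4)²)) = -6*((10 - 1*1) + ((-1 + 4)²)⁴) = -6*((10 - 1) + (3²)⁴) = -6*(9 + 9⁴) = -6*(9 + 6561) = -6*6570 = -39420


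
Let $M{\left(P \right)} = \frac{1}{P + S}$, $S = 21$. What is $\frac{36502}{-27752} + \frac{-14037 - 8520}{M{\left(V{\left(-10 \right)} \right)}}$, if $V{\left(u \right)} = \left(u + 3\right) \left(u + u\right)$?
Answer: $- \frac{50393168303}{13876} \approx -3.6317 \cdot 10^{6}$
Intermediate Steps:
$V{\left(u \right)} = 2 u \left(3 + u\right)$ ($V{\left(u \right)} = \left(3 + u\right) 2 u = 2 u \left(3 + u\right)$)
$M{\left(P \right)} = \frac{1}{21 + P}$ ($M{\left(P \right)} = \frac{1}{P + 21} = \frac{1}{21 + P}$)
$\frac{36502}{-27752} + \frac{-14037 - 8520}{M{\left(V{\left(-10 \right)} \right)}} = \frac{36502}{-27752} + \frac{-14037 - 8520}{\frac{1}{21 + 2 \left(-10\right) \left(3 - 10\right)}} = 36502 \left(- \frac{1}{27752}\right) - \frac{22557}{\frac{1}{21 + 2 \left(-10\right) \left(-7\right)}} = - \frac{18251}{13876} - \frac{22557}{\frac{1}{21 + 140}} = - \frac{18251}{13876} - \frac{22557}{\frac{1}{161}} = - \frac{18251}{13876} - 22557 \frac{1}{\frac{1}{161}} = - \frac{18251}{13876} - 3631677 = - \frac{50393168303}{13876}$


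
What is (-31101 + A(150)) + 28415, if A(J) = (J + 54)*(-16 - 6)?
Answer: -7174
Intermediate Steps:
A(J) = -1188 - 22*J (A(J) = (54 + J)*(-22) = -1188 - 22*J)
(-31101 + A(150)) + 28415 = (-31101 + (-1188 - 22*150)) + 28415 = (-31101 + (-1188 - 3300)) + 28415 = (-31101 - 4488) + 28415 = -35589 + 28415 = -7174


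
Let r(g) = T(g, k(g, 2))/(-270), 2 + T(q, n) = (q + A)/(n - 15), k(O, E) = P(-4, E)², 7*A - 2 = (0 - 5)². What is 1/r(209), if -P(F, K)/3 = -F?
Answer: 121905/158 ≈ 771.55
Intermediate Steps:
P(F, K) = 3*F (P(F, K) = -(-3)*F = 3*F)
A = 27/7 (A = 2/7 + (0 - 5)²/7 = 2/7 + (⅐)*(-5)² = 2/7 + (⅐)*25 = 2/7 + 25/7 = 27/7 ≈ 3.8571)
k(O, E) = 144 (k(O, E) = (3*(-4))² = (-12)² = 144)
T(q, n) = -2 + (27/7 + q)/(-15 + n) (T(q, n) = -2 + (q + 27/7)/(n - 15) = -2 + (27/7 + q)/(-15 + n))
r(g) = 593/81270 - g/34830 (r(g) = ((237/7 + g - 2*144)/(-15 + 144))/(-270) = ((237/7 + g - 288)/129)*(-1/270) = ((-1779/7 + g)/129)*(-1/270) = (-593/301 + g/129)*(-1/270) = 593/81270 - g/34830)
1/r(209) = 1/(593/81270 - 1/34830*209) = 1/(593/81270 - 209/34830) = 1/(158/121905) = 121905/158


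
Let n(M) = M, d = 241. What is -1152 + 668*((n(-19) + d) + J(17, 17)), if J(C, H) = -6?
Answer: 143136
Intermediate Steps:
-1152 + 668*((n(-19) + d) + J(17, 17)) = -1152 + 668*((-19 + 241) - 6) = -1152 + 668*(222 - 6) = -1152 + 668*216 = -1152 + 144288 = 143136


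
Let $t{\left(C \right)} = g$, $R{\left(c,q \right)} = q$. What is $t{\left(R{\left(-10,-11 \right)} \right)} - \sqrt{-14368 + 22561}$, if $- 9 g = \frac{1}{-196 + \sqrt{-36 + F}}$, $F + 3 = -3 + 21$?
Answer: $\frac{28}{49419} - \sqrt{8193} + \frac{i \sqrt{21}}{345933} \approx -90.515 + 1.3247 \cdot 10^{-5} i$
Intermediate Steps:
$F = 15$ ($F = -3 + \left(-3 + 21\right) = -3 + 18 = 15$)
$g = - \frac{1}{9 \left(-196 + i \sqrt{21}\right)}$ ($g = - \frac{1}{9 \left(-196 + \sqrt{-36 + 15}\right)} = - \frac{1}{9 \left(-196 + \sqrt{-21}\right)} = - \frac{1}{9 \left(-196 + i \sqrt{21}\right)} \approx 0.00056658 + 1.3247 \cdot 10^{-5} i$)
$t{\left(C \right)} = \frac{28}{49419} + \frac{i \sqrt{21}}{345933}$
$t{\left(R{\left(-10,-11 \right)} \right)} - \sqrt{-14368 + 22561} = \left(\frac{28}{49419} + \frac{i \sqrt{21}}{345933}\right) - \sqrt{-14368 + 22561} = \left(\frac{28}{49419} + \frac{i \sqrt{21}}{345933}\right) - \sqrt{8193} = \frac{28}{49419} - \sqrt{8193} + \frac{i \sqrt{21}}{345933}$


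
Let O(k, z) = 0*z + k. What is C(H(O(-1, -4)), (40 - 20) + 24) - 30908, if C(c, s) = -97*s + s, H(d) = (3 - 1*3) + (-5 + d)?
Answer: -35132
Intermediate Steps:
O(k, z) = k (O(k, z) = 0 + k = k)
H(d) = -5 + d (H(d) = (3 - 3) + (-5 + d) = 0 + (-5 + d) = -5 + d)
C(c, s) = -96*s
C(H(O(-1, -4)), (40 - 20) + 24) - 30908 = -96*((40 - 20) + 24) - 30908 = -96*(20 + 24) - 30908 = -96*44 - 30908 = -4224 - 30908 = -35132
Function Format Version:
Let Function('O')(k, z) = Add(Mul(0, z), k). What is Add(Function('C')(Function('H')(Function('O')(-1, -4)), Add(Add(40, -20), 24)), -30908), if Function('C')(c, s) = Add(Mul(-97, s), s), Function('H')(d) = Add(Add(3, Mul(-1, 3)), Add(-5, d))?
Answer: -35132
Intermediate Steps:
Function('O')(k, z) = k (Function('O')(k, z) = Add(0, k) = k)
Function('H')(d) = Add(-5, d) (Function('H')(d) = Add(Add(3, -3), Add(-5, d)) = Add(0, Add(-5, d)) = Add(-5, d))
Function('C')(c, s) = Mul(-96, s)
Add(Function('C')(Function('H')(Function('O')(-1, -4)), Add(Add(40, -20), 24)), -30908) = Add(Mul(-96, Add(Add(40, -20), 24)), -30908) = Add(Mul(-96, Add(20, 24)), -30908) = Add(Mul(-96, 44), -30908) = Add(-4224, -30908) = -35132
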